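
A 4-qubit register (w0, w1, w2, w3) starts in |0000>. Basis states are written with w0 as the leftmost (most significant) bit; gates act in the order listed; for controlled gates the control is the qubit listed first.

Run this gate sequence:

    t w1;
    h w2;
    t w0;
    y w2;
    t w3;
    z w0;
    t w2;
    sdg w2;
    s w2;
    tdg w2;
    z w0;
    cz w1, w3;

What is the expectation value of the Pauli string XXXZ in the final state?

In the final state, XXXZ has expectation 0. Key observation: steps 6-11 multiply out to the identity, so the circuit reduces to the remaining gates.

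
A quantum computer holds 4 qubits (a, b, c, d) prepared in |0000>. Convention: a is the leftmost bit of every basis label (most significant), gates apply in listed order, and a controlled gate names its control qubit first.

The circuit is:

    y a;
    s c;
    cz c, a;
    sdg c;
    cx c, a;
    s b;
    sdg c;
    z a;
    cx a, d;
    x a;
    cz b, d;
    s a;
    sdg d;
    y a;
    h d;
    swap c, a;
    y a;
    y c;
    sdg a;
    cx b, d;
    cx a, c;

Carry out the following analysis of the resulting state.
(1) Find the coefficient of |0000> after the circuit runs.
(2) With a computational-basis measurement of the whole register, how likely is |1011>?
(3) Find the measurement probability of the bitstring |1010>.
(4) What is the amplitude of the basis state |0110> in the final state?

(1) The final state's coefficient on |0000> equals 0.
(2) Outcome |1011> occurs with probability 1/2.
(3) A full measurement returns |1010> with probability 1/2.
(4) The amplitude on |0110> is 0.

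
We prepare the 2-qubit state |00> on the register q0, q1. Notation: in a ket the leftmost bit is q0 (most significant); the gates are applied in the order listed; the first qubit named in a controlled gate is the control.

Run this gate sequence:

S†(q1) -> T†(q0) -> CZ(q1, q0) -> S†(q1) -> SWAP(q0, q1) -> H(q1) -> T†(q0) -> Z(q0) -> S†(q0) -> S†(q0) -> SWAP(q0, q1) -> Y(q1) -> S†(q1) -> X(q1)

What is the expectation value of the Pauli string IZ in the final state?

The expectation value of IZ is 1.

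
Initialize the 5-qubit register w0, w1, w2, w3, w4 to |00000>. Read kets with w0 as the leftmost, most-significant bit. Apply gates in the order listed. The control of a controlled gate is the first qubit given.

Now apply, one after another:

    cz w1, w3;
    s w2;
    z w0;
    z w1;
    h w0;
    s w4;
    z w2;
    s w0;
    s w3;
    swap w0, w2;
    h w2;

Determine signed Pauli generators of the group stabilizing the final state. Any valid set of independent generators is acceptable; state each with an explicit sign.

The stabilizer group can be generated by -IIYII, +ZIIII, +IZIII, +IIIZI, +IIIIZ, among other valid generating sets.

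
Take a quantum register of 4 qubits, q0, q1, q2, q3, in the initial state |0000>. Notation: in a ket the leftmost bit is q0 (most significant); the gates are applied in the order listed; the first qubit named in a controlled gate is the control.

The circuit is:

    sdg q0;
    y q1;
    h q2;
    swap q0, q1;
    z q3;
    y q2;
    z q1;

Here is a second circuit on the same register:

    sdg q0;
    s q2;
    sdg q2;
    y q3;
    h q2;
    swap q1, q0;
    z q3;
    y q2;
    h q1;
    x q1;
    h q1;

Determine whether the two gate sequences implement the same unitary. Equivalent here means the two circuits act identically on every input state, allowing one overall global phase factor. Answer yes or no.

No — the two circuits implement different unitaries, even allowing a global phase.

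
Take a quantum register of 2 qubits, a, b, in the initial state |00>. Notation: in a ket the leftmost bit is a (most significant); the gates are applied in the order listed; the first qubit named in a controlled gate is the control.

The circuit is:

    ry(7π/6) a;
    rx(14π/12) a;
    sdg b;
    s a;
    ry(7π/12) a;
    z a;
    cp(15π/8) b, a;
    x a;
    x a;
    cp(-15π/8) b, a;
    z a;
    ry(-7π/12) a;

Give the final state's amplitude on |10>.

The final state's coefficient on |10> equals -1/4 - I/4.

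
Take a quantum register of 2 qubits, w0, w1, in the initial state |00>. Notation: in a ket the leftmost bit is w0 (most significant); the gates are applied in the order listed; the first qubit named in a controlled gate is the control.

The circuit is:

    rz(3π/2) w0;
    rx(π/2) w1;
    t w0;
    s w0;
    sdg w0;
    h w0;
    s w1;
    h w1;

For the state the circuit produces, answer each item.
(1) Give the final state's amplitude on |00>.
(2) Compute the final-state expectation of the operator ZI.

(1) The amplitude on |00> is -sqrt(2)*exp(I*pi/4)/2.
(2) The observable ZI averages to 0.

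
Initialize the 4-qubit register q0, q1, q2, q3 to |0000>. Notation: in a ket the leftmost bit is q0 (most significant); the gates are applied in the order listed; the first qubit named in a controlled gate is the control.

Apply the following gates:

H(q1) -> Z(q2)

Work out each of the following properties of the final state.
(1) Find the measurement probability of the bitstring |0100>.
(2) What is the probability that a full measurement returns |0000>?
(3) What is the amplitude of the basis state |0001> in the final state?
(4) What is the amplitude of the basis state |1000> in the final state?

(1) A full measurement returns |0100> with probability 1/2.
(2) A full measurement returns |0000> with probability 1/2.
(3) |0001> carries amplitude 0 in the final state.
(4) The amplitude on |1000> is 0.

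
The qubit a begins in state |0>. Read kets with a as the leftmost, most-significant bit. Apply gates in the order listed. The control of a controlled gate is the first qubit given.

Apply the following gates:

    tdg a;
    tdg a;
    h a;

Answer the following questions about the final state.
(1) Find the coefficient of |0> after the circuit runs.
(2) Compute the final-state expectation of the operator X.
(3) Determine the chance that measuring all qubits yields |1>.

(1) The amplitude on |0> is sqrt(2)/2.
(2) The expectation value of X is 1.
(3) Outcome |1> occurs with probability 1/2.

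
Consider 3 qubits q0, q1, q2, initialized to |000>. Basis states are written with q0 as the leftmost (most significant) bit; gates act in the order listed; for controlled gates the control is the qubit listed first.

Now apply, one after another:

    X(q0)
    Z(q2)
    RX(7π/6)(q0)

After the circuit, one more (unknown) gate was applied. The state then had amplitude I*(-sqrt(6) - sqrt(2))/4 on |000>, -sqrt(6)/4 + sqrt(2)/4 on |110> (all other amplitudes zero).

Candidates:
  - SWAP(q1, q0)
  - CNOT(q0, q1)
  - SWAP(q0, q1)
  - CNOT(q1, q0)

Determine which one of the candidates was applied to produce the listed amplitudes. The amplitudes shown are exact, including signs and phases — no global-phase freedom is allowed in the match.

The unique candidate consistent with the amplitudes is CNOT(q0, q1).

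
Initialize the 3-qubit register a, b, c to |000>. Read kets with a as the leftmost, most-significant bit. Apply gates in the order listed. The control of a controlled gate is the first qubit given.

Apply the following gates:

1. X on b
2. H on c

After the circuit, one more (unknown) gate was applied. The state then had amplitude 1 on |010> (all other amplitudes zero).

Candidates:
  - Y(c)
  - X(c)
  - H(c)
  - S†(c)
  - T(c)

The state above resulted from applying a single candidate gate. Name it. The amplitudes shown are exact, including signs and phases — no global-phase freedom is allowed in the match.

The applied gate was H(c).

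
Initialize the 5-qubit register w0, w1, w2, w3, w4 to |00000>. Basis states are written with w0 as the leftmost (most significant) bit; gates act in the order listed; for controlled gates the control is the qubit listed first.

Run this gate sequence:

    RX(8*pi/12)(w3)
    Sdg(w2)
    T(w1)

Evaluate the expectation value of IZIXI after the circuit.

The observable IZIXI averages to 0.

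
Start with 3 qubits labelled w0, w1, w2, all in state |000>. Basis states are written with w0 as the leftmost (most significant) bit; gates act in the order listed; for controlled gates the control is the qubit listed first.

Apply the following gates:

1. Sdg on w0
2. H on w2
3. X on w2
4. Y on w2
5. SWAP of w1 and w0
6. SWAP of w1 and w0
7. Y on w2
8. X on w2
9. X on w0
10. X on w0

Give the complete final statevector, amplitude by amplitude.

After the circuit, the state carries amplitude sqrt(2)/2 on |000>, sqrt(2)/2 on |001>, and 0 on every other basis state. Key observation: steps 3-8 multiply out to the identity, so the circuit reduces to the remaining gates.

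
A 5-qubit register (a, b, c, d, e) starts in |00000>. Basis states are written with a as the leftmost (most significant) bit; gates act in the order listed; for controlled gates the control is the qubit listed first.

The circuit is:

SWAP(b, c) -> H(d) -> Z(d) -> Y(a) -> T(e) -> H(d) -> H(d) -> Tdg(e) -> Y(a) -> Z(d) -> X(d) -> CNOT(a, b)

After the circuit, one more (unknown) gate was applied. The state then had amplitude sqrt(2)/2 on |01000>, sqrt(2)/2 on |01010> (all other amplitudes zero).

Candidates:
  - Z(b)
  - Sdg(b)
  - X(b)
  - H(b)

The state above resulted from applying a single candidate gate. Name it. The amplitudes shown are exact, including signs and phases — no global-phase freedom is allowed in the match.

It was X(b) that produced the state shown. Key observation: steps 3-10 multiply out to the identity, so the circuit reduces to the remaining gates.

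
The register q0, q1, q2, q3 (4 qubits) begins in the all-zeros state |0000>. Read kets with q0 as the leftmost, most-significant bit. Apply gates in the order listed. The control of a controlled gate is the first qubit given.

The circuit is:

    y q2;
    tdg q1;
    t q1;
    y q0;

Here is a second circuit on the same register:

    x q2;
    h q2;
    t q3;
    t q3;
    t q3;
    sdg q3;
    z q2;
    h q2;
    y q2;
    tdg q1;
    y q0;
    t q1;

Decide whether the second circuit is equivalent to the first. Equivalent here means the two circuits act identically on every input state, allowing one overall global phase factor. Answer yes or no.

No: there is an input state on which the two circuits produce genuinely different outputs (not merely differing by a phase).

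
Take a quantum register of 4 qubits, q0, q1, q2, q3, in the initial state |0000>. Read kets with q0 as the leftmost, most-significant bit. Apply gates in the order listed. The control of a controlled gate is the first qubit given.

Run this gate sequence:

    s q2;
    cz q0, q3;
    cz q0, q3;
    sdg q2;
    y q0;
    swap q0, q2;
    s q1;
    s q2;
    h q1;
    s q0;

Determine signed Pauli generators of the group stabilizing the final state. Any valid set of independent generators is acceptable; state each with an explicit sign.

One valid set of independent stabilizer generators is +IXII, +ZIII, -IIZI, +IIIZ (any independent generating set of the same group is equally correct). Key observation: steps 1-4 multiply out to the identity, so the circuit reduces to the remaining gates.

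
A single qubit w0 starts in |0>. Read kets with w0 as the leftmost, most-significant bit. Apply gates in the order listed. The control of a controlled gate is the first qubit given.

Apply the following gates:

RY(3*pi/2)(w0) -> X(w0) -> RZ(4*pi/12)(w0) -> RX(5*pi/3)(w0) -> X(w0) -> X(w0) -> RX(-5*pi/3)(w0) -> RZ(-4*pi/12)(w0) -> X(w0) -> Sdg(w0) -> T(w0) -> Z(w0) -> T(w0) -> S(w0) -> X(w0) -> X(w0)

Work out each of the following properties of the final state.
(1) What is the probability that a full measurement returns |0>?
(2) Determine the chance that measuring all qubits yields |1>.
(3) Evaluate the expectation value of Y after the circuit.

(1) A full measurement returns |0> with probability 1/2. Key observation: the block from step 2 through step 9 cancels to the identity and can be dropped.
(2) Outcome |1> occurs with probability 1/2.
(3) The observable Y averages to 1.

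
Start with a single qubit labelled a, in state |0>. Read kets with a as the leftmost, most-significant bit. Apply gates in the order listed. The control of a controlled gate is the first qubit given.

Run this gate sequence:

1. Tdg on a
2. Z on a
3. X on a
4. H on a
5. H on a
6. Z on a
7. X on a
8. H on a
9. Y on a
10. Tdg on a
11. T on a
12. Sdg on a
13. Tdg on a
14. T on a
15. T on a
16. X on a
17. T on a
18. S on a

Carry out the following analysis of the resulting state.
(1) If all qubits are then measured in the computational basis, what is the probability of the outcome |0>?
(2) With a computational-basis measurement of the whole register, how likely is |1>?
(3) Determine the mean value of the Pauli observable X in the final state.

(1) The probability of measuring |0> is 1/2.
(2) A full measurement returns |1> with probability 1/2.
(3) The expectation value of X is 1.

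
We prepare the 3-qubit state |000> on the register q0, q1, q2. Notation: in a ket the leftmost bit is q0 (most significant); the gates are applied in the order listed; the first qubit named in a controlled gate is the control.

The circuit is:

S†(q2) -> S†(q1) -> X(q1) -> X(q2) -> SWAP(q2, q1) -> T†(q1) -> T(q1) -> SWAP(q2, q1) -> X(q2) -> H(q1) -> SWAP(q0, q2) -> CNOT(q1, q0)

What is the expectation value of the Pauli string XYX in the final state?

In the final state, XYX has expectation 0. Key observation: steps 4-9 multiply out to the identity, so the circuit reduces to the remaining gates.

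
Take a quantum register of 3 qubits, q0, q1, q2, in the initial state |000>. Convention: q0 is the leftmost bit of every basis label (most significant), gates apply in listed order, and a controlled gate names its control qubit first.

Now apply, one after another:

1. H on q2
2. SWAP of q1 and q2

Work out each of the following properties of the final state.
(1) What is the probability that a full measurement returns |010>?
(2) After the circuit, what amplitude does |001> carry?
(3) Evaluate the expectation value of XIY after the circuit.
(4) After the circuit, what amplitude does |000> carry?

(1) A full measurement returns |010> with probability 1/2.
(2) The final state's coefficient on |001> equals 0.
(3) In the final state, XIY has expectation 0.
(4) The amplitude on |000> is sqrt(2)/2.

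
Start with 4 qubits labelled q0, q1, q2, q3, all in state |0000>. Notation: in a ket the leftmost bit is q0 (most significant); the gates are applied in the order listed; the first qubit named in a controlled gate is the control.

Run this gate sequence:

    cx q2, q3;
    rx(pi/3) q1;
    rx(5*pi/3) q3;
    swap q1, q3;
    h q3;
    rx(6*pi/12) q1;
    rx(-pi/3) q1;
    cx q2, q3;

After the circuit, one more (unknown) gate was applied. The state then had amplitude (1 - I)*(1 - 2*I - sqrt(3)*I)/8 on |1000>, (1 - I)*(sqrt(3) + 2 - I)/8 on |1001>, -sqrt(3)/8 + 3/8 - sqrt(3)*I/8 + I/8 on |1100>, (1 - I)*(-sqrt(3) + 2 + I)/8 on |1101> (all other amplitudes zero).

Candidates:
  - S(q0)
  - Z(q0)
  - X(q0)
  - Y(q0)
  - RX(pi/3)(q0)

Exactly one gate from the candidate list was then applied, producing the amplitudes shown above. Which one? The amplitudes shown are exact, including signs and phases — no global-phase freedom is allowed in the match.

The applied gate was Y(q0).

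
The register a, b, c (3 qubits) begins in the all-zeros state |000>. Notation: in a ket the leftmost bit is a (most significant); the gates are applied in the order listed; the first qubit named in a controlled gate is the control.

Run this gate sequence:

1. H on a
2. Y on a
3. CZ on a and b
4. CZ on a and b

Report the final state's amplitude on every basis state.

The resulting statevector has amplitude -sqrt(2)*I/2 on |000>, sqrt(2)*I/2 on |100>, and 0 on every other basis state.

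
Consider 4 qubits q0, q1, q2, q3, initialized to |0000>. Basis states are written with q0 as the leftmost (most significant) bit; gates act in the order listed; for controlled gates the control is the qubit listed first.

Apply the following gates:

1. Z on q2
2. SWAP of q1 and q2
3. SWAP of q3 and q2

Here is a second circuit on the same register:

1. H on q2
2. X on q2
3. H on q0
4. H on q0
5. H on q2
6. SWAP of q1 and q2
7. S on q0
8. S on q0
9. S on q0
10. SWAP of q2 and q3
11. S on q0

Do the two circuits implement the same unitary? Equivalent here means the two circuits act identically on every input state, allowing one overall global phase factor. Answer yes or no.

Yes: on every input state the two circuits agree up to one overall phase factor.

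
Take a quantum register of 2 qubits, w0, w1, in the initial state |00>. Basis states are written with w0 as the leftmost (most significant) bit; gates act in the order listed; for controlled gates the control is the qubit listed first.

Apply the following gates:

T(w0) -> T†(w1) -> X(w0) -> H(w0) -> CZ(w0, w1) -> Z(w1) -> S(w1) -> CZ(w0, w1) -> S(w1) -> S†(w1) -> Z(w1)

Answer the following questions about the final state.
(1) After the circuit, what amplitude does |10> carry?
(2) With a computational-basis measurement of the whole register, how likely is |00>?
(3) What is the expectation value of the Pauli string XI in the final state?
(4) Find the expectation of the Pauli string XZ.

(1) The final state's coefficient on |10> equals -sqrt(2)/2.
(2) The probability of measuring |00> is 1/2.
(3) The expectation value of XI is -1.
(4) The expectation value of XZ is -1.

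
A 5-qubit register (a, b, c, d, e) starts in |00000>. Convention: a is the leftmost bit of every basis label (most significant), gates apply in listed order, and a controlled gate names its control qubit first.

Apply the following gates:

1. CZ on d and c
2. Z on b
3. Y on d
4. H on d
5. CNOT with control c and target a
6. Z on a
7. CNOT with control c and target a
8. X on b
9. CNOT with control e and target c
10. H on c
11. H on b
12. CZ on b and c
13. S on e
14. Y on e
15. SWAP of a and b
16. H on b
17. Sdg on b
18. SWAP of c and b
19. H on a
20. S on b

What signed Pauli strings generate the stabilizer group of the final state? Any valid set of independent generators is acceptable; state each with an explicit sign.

The final state is stabilized by the group generated by +XYIII, -IIYII, -IIIXI, -ZZIII, -IIIIZ; other independent generating sets are equally valid.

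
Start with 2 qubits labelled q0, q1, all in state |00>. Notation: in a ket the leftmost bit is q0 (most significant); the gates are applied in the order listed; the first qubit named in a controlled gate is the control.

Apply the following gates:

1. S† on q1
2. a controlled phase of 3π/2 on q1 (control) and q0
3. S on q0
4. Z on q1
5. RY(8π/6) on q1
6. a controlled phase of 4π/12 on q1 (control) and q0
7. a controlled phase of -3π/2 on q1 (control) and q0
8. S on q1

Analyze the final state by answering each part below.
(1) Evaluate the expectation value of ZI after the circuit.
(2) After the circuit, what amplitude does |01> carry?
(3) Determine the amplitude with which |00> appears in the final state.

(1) The observable ZI averages to 1.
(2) The amplitude on |01> is sqrt(3)*I/2.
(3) The final state's coefficient on |00> equals -1/2.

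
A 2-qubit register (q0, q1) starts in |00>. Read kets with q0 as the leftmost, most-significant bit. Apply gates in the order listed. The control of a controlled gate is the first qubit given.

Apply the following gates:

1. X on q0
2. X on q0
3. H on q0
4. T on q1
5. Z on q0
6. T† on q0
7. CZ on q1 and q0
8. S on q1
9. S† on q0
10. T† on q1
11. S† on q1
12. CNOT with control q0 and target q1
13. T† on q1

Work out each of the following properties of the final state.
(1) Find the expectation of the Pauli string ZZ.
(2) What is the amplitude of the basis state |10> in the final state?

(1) The observable ZZ averages to 1.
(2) |10> carries amplitude 0 in the final state.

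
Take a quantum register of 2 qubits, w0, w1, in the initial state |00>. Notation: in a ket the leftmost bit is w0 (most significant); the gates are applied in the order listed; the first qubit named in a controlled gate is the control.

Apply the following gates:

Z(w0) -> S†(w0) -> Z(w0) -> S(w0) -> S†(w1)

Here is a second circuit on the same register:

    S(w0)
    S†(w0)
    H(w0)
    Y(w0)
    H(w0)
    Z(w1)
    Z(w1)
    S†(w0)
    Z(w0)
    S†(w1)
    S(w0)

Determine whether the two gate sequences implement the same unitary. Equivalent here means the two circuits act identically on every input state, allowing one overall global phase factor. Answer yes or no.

No — the two circuits implement different unitaries, even allowing a global phase.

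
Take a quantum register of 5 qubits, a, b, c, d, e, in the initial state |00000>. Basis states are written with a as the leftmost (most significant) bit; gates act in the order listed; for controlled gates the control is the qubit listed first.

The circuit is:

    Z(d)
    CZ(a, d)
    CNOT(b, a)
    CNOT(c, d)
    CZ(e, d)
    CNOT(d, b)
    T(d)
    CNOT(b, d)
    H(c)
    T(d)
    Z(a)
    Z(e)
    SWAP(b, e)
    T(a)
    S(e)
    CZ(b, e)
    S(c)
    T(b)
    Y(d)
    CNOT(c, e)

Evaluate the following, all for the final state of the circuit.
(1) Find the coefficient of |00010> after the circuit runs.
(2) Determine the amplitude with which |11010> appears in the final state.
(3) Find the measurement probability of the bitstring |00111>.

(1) The final state's coefficient on |00010> equals sqrt(2)*I/2.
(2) |11010> carries amplitude 0 in the final state.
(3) Outcome |00111> occurs with probability 1/2.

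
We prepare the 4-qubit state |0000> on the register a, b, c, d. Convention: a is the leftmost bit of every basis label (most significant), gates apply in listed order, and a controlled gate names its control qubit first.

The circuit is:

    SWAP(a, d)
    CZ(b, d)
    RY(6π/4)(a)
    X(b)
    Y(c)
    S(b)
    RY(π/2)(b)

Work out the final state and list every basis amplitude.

The final amplitudes are -1/2 on |0010>, 1/2 on |0110>, 1/2 on |1010>, -1/2 on |1110>, and 0 on every other basis state.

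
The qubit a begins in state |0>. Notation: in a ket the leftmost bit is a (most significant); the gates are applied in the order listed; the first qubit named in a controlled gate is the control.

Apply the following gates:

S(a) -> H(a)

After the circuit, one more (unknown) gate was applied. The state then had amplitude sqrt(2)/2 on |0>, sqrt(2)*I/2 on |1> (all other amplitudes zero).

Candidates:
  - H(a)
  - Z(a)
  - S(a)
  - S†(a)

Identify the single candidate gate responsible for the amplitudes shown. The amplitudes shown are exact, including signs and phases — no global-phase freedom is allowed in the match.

It was S(a) that produced the state shown.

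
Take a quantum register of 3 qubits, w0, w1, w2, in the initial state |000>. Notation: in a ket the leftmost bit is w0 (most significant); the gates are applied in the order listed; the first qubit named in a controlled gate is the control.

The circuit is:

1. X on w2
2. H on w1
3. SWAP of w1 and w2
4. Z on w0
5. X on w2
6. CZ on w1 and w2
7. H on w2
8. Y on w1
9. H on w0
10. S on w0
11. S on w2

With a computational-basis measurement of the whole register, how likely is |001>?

The probability of measuring |001> is 1/2.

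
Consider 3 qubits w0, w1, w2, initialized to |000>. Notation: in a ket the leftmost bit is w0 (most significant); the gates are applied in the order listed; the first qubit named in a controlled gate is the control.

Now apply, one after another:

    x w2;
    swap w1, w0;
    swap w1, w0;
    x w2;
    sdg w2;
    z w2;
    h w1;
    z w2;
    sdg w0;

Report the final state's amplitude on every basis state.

After the circuit, the state carries amplitude sqrt(2)/2 on |000>, sqrt(2)/2 on |010>, and 0 on every other basis state. Key observation: the block from step 1 through step 4 cancels to the identity and can be dropped.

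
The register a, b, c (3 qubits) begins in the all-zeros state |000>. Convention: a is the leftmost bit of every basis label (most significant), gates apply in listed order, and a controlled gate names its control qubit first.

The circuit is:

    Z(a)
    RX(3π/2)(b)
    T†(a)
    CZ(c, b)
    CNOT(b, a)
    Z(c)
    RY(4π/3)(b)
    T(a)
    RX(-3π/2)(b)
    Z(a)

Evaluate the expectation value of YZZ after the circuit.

The observable YZZ averages to -sqrt(2)/2.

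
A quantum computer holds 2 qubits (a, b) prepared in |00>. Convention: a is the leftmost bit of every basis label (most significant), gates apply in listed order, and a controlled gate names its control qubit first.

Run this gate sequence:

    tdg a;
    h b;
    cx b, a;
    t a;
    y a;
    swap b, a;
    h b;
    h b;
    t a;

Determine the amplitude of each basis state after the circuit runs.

After the circuit, the state carries amplitude 0 on |00>, sqrt(2)*I/2 on |01>, sqrt(2)/2 on |10>, 0 on |11>.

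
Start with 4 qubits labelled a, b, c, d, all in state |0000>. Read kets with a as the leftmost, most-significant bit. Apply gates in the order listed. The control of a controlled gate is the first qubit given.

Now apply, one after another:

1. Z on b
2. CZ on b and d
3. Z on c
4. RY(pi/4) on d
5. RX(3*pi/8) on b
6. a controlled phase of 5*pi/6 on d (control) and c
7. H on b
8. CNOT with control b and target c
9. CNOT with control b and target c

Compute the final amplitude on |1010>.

|1010> carries amplitude 0 in the final state. Key observation: the block from step 8 through step 9 cancels to the identity and can be dropped.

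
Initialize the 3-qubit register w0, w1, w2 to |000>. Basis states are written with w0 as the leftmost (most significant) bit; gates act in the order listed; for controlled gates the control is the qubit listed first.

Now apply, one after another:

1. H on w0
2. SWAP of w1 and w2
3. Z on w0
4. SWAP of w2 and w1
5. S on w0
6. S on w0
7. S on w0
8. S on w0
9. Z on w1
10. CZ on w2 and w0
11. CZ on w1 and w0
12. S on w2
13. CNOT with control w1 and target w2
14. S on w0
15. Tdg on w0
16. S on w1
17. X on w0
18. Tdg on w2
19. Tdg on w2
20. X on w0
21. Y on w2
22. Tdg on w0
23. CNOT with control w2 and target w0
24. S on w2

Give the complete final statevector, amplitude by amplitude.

The final amplitudes are sqrt(2)/2 on |001>, -sqrt(2)/2 on |101>, and 0 on every other basis state. Key observation: the block from step 5 through step 8 cancels to the identity and can be dropped.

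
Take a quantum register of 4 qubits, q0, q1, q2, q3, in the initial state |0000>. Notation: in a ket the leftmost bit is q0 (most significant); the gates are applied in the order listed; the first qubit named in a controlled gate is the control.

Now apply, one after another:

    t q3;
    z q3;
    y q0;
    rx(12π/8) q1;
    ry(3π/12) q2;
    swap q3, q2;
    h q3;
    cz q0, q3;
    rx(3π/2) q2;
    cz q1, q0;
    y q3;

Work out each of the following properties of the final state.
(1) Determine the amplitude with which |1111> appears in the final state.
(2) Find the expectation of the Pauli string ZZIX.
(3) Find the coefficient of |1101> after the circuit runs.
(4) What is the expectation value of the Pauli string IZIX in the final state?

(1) The amplitude on |1111> is sqrt(2)*(-sqrt(sqrt(2) + 2) - sqrt(2 - sqrt(2)))/8.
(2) In the final state, ZZIX has expectation 0.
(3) The amplitude on |1101> is sqrt(2)*I*sqrt(2 - sqrt(2))/8 + sqrt(2)*I*sqrt(sqrt(2) + 2)/8.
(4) In the final state, IZIX has expectation 0.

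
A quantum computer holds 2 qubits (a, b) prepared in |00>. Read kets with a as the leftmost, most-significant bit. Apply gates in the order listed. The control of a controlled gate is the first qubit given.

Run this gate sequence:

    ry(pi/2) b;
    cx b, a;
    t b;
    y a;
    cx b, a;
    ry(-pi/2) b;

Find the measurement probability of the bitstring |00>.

Outcome |00> occurs with probability 0.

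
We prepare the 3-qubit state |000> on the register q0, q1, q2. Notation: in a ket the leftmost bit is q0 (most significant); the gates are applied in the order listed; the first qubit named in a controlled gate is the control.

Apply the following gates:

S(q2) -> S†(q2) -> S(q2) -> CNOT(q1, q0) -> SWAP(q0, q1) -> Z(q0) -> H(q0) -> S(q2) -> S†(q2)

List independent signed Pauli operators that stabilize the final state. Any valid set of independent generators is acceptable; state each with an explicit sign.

The final state is stabilized by the group generated by +XII, +IZI, +IIZ; other independent generating sets are equally valid.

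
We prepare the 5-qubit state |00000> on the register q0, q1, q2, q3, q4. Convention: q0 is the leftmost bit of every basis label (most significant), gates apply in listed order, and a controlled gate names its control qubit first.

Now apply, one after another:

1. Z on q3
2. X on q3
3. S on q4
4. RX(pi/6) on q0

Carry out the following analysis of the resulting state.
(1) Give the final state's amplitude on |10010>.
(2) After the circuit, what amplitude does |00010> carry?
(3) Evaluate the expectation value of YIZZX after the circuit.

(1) The amplitude on |10010> is I*(-sqrt(6) + sqrt(2))/4.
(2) The amplitude on |00010> is sqrt(2)/4 + sqrt(6)/4.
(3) The expectation value of YIZZX is 0.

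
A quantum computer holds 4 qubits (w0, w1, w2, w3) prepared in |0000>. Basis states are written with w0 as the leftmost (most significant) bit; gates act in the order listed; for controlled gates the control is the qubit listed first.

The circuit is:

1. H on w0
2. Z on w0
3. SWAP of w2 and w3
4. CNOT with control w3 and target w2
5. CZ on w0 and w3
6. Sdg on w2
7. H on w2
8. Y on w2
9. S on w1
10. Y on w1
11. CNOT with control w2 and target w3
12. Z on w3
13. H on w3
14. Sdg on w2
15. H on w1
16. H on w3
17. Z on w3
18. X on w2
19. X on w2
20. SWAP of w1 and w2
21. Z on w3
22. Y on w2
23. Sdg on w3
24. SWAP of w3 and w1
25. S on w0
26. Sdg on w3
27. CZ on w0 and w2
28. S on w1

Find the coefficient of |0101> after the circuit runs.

The amplitude on |0101> is -sqrt(2)*I/4. Key observation: the block from step 18 through step 19 cancels to the identity and can be dropped.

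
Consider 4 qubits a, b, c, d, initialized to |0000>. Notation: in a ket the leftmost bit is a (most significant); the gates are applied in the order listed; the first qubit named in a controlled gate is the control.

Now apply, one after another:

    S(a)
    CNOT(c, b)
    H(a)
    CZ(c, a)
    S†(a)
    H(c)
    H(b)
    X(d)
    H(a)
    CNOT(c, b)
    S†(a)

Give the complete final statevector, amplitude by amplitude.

After the circuit, the state carries amplitude 0 on |0000>, 1/4 - I/4 on |0001>, 0 on |0010>, 1/4 - I/4 on |0011>, 0 on |0100>, 1/4 - I/4 on |0101>, 0 on |0110>, 1/4 - I/4 on |0111>, 0 on |1000>, 1/4 - I/4 on |1001>, 0 on |1010>, 1/4 - I/4 on |1011>, 0 on |1100>, 1/4 - I/4 on |1101>, 0 on |1110>, 1/4 - I/4 on |1111>.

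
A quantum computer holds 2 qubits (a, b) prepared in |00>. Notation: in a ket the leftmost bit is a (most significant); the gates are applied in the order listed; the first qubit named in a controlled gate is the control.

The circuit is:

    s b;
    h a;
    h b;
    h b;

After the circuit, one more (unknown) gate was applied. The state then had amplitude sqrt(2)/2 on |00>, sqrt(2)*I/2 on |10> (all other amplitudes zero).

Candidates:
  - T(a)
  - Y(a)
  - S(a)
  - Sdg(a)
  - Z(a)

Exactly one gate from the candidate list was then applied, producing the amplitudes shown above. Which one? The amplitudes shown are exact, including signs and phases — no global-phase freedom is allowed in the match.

The unique candidate consistent with the amplitudes is S(a). Key observation: gates 3-4 undo each other exactly, leaving only the rest of the circuit to track.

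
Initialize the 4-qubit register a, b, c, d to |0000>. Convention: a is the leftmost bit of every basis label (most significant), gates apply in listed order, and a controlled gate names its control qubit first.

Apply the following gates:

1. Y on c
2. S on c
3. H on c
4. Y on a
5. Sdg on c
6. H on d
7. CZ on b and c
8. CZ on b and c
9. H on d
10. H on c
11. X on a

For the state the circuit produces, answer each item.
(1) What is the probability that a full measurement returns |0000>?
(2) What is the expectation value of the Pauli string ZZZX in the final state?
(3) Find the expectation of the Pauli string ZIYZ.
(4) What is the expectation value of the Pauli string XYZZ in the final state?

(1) Outcome |0000> occurs with probability 1/2. Key observation: the block from step 6 through step 9 cancels to the identity and can be dropped.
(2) The expectation value of ZZZX is 0.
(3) The expectation value of ZIYZ is -1.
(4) The expectation value of XYZZ is 0.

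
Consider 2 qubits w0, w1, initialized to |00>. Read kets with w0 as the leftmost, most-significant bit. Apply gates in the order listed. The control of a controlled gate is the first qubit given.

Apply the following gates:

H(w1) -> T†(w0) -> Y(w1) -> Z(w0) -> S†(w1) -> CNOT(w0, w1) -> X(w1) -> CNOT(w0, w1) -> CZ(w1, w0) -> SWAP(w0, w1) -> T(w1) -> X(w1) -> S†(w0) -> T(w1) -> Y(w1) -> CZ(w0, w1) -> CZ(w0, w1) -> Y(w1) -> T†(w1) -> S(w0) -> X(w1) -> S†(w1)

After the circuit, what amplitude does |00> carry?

The amplitude on |00> is sqrt(2)/2. Key observation: the block from step 13 through step 20 cancels to the identity and can be dropped.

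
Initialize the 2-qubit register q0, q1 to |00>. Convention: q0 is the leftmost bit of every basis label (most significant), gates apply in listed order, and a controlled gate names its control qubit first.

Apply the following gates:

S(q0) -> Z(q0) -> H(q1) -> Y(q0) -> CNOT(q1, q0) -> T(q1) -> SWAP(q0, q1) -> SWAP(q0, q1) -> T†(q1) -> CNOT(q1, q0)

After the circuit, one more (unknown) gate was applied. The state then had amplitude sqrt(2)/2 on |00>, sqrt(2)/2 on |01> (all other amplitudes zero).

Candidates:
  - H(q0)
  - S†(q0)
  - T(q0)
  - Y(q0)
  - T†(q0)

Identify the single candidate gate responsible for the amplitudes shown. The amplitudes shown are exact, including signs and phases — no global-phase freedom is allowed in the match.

The applied gate was Y(q0). Key observation: gates 5-10 undo each other exactly, leaving only the rest of the circuit to track.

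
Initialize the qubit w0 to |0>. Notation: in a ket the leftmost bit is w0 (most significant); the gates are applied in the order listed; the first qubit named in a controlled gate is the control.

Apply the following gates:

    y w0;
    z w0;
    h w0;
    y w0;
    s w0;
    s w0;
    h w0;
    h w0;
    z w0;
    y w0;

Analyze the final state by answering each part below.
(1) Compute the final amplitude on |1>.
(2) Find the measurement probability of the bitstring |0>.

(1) The amplitude on |1> is sqrt(2)*I/2.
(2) A full measurement returns |0> with probability 1/2.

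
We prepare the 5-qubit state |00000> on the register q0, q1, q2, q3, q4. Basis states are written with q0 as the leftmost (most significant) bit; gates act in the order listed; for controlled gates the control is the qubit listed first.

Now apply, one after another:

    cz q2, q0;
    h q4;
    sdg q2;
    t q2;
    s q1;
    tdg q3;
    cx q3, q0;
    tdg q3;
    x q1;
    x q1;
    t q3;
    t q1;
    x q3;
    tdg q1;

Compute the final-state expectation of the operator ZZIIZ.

In the final state, ZZIIZ has expectation 0. Key observation: gates 8-11 undo each other exactly, leaving only the rest of the circuit to track.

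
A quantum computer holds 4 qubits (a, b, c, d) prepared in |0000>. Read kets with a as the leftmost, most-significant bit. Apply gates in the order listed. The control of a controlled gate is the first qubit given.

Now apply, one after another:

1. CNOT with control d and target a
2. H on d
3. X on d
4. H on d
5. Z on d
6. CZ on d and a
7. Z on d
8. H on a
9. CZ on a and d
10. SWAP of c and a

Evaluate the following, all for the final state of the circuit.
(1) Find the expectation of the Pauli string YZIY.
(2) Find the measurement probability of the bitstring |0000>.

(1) The expectation value of YZIY is 0. Key observation: steps 2-5 multiply out to the identity, so the circuit reduces to the remaining gates.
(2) A full measurement returns |0000> with probability 1/2.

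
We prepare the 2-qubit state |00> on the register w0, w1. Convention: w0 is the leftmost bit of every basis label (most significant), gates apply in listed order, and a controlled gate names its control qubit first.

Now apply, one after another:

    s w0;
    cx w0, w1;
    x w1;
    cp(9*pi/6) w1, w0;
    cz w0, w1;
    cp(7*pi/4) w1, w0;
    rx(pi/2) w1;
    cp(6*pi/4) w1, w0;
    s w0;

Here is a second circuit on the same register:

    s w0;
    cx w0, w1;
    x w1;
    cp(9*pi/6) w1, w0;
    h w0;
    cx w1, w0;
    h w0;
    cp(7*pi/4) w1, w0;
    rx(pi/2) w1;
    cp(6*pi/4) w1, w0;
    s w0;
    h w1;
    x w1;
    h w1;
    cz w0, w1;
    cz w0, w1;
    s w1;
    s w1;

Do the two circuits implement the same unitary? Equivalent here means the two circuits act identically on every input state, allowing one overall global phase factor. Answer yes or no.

Yes, they are equivalent — the unitaries differ by at most a global phase.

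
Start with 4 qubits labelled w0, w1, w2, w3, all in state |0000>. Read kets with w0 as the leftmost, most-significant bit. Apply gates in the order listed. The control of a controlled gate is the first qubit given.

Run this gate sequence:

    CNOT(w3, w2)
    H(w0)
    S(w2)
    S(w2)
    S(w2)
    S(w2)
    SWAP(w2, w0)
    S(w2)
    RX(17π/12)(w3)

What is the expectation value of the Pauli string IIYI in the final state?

The observable IIYI averages to 1. Key observation: gates 3-6 undo each other exactly, leaving only the rest of the circuit to track.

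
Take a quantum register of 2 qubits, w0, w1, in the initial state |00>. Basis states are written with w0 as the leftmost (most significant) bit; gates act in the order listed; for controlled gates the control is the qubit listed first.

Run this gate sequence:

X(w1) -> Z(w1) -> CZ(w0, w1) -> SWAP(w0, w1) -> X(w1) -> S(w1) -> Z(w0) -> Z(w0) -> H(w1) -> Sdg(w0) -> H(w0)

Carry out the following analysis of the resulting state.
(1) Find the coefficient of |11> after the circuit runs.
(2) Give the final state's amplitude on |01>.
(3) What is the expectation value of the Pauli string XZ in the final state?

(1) The final state's coefficient on |11> equals -1/2.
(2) The final state's coefficient on |01> equals 1/2.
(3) The expectation value of XZ is 0.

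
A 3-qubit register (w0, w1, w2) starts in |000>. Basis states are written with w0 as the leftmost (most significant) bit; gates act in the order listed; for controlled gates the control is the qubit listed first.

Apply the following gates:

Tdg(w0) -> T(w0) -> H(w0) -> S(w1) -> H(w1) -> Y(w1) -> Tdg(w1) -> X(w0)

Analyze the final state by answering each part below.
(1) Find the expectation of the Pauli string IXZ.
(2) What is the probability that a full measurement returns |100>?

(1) The expectation value of IXZ is -sqrt(2)/2.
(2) The probability of measuring |100> is 1/4.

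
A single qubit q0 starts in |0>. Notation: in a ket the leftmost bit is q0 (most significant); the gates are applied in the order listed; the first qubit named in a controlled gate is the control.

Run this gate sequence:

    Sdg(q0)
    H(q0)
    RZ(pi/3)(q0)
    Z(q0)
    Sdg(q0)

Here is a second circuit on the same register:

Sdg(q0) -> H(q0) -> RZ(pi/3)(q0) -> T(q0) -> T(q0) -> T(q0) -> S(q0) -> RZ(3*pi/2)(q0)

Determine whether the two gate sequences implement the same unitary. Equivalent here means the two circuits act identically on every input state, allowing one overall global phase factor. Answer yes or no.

No — the two circuits implement different unitaries, even allowing a global phase.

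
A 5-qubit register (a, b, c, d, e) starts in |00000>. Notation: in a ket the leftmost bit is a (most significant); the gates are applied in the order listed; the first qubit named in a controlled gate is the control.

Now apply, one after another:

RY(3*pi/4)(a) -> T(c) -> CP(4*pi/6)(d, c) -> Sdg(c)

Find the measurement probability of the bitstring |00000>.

Outcome |00000> occurs with probability 1/2 - sqrt(2)/4.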